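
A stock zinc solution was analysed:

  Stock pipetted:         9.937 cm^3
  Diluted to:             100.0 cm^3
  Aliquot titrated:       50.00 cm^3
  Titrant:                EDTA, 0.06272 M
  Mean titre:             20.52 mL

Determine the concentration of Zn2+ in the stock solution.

0.2590 M

Zn^2+ + EDTA^4- → [Zn(EDTA)]^2-
n(EDTA) = 0.02052 × 0.06272 = 1.287 × 10^-3 mol
n(Zn2+) in the aliquot = 1.287 × 10^-3 mol (1:1 ratio)
[Zn2+]_dilute = 1.287 × 10^-3 / 0.05000 = 0.02574 mol/L
Dilution factor = 100.0 / 9.937 = 10.06
[Zn2+]_stock = 0.02574 × 10.06 = 0.2590 mol/L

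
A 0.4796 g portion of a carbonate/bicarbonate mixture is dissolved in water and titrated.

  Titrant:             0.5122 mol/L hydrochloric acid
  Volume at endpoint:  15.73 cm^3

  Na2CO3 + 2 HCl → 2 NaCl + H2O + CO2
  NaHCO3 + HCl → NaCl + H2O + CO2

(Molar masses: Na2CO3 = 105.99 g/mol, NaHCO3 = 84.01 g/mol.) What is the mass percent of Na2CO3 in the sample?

70.28 %

n(HCl) = 0.01573 × 0.5122 = 8.057 × 10^-3 mol
Let x = n(Na2CO3), y = n(NaHCO3).
Titrant: 2x + 1y = 8.057 × 10^-3;  mass: 105.99x + 84.01y = 0.4796
Solving, x = 3.180 × 10^-3 mol, y = 1.697 × 10^-3 mol
mass of Na2CO3 = 3.180 × 10^-3 × 105.99 = 0.3371 g
% Na2CO3 = 0.3371 / 0.4796 × 100 = 70.28 %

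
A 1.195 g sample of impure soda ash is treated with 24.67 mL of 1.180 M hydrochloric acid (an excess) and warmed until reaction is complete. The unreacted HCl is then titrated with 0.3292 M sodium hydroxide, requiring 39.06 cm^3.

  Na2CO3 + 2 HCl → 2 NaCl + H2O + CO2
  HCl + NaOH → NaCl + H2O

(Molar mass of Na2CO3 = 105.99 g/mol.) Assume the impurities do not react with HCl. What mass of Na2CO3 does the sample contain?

n(HCl) added = 0.02467 × 1.180 = 0.02911 mol
n(NaOH) used in back-titration = 0.03906 × 0.3292 = 0.01286 mol
n(HCl) left over = 0.01286 mol (1:1 ratio)
n(HCl) consumed by analyte = 0.02911 − 0.01286 = 0.01625 mol
From the 1:2 ratio, n(Na2CO3) = 1/2 × 0.01625 = 8.126 × 10^-3 mol
mass of Na2CO3 = 8.126 × 10^-3 × 105.99 = 0.8613 g

0.8613 g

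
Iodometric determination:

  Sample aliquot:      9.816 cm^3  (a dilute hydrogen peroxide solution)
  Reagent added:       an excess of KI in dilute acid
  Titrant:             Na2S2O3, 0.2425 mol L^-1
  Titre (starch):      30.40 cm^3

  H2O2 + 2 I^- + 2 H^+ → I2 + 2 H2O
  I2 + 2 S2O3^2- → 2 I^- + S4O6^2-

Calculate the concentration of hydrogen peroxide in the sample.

n(S2O3^2-) = 0.03040 × 0.2425 = 7.372 × 10^-3 mol
n(I2) = n(S2O3^2-)/2 = 3.686 × 10^-3 mol
n(H2O2) in the aliquot = 3.686 × 10^-3 mol (1:1 ratio)
[H2O2] = 3.686 × 10^-3 / 0.009816 = 0.3755 mol/L

0.3755 mol/L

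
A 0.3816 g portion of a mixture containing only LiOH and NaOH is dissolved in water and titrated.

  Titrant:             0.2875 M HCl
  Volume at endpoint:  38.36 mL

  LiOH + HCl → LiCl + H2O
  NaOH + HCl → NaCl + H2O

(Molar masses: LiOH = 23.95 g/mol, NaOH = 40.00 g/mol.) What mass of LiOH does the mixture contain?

n(HCl) = 0.03836 × 0.2875 = 0.01103 mol
Let x = n(LiOH), y = n(NaOH).
Titrant: 1x + 1y = 0.01103;  mass: 23.95x + 40.00y = 0.3816
Solving, x = 3.710 × 10^-3 mol, y = 7.319 × 10^-3 mol
mass of LiOH = 3.710 × 10^-3 × 23.95 = 0.08885 g

0.08885 g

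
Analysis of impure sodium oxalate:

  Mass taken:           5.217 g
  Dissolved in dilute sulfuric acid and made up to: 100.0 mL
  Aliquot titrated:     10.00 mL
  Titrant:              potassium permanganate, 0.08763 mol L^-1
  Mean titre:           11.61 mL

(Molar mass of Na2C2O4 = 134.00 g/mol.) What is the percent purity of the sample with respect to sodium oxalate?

2 MnO4^- + 5 C2O4^2- + 16 H^+ → 2 Mn^2+ + 10 CO2 + 8 H2O
n(KMnO4) per titration = 0.01161 × 0.08763 = 1.017 × 10^-3 mol
From the 5:2 ratio, n(Na2C2O4) in each aliquot = 5/2 × 1.017 × 10^-3 = 2.543 × 10^-3 mol
n(Na2C2O4) in the whole flask = 2.543 × 10^-3 × 100.0/10.00 = 0.02543 mol
mass of Na2C2O4 = 0.02543 × 134.00 = 3.408 g
% Na2C2O4 = 3.408 / 5.217 × 100 = 65.33 %

65.33 %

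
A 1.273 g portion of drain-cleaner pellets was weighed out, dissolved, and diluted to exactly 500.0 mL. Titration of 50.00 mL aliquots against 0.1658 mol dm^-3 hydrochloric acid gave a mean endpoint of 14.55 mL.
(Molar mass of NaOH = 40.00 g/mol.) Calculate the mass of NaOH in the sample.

0.9650 g

NaOH + HCl → NaCl + H2O
n(HCl) per titration = 0.01455 × 0.1658 = 2.412 × 10^-3 mol
n(NaOH) in each aliquot = 2.412 × 10^-3 mol (1:1 ratio)
n(NaOH) in the whole flask = 2.412 × 10^-3 × 500.0/50.00 = 0.02412 mol
mass of NaOH = 0.02412 × 40.00 = 0.9650 g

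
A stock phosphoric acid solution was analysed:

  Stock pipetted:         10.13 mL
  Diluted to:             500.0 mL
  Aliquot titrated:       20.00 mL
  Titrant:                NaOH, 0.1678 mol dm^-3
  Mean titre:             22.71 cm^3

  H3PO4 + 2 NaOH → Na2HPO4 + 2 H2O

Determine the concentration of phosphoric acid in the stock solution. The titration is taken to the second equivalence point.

4.702 mol/L

n(NaOH) = 0.02271 × 0.1678 = 3.811 × 10^-3 mol
From the 1:2 ratio, n(H3PO4) in the aliquot = 1/2 × 3.811 × 10^-3 = 1.905 × 10^-3 mol
[H3PO4]_dilute = 1.905 × 10^-3 / 0.02000 = 0.09527 mol/L
Dilution factor = 500.0 / 10.13 = 49.36
[H3PO4]_stock = 0.09527 × 49.36 = 4.702 mol/L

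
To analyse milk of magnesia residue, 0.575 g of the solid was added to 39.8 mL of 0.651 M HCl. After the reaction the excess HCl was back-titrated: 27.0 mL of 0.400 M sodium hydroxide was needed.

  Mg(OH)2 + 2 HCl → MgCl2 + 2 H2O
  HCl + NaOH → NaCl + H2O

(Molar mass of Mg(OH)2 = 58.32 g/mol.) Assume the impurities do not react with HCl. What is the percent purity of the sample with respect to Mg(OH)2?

76.6 %

n(HCl) added = 0.0398 × 0.651 = 0.0259 mol
n(NaOH) used in back-titration = 0.0270 × 0.400 = 0.0108 mol
n(HCl) left over = 0.0108 mol (1:1 ratio)
n(HCl) consumed by analyte = 0.0259 − 0.0108 = 0.0151 mol
From the 1:2 ratio, n(Mg(OH)2) = 1/2 × 0.0151 = 7.55 × 10^-3 mol
mass of Mg(OH)2 = 7.55 × 10^-3 × 58.32 = 0.441 g
% Mg(OH)2 = 0.441 / 0.575 × 100 = 76.6 %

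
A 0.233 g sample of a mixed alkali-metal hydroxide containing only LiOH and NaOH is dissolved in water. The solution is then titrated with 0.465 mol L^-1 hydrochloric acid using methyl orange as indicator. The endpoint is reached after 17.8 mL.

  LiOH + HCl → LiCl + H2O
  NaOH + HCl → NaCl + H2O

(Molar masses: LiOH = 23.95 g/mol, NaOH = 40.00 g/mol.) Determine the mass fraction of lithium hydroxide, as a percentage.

62.8 %

n(HCl) = 0.0178 × 0.465 = 8.28 × 10^-3 mol
Let x = n(LiOH), y = n(NaOH).
Titrant: 1x + 1y = 8.28 × 10^-3;  mass: 23.95x + 40.00y = 0.233
Solving, x = 6.11 × 10^-3 mol, y = 2.17 × 10^-3 mol
mass of LiOH = 6.11 × 10^-3 × 23.95 = 0.146 g
% LiOH = 0.146 / 0.233 × 100 = 62.8 %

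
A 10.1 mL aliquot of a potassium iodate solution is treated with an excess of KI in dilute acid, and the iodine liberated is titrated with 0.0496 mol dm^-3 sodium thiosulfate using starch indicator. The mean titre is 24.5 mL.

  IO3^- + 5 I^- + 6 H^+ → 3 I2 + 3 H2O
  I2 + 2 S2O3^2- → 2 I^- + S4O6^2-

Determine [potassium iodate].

n(S2O3^2-) = 0.0245 × 0.0496 = 1.22 × 10^-3 mol
n(I2) = n(S2O3^2-)/2 = 6.08 × 10^-4 mol
From the 1:3 ratio, n(IO3^-) in the aliquot = 1/3 × 6.08 × 10^-4 = 2.03 × 10^-4 mol
[IO3^-] = 2.03 × 10^-4 / 0.0101 = 0.0201 mol/L

0.0201 mol/L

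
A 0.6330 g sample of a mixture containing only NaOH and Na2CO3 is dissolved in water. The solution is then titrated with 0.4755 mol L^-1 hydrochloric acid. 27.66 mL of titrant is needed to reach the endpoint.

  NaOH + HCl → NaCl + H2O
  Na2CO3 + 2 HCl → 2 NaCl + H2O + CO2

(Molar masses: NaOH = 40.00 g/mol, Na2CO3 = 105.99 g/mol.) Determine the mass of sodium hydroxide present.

n(HCl) = 0.02766 × 0.4755 = 0.01315 mol
Let x = n(NaOH), y = n(Na2CO3).
Titrant: 1x + 2y = 0.01315;  mass: 40.00x + 105.99y = 0.6330
Solving, x = 4.926 × 10^-3 mol, y = 4.113 × 10^-3 mol
mass of NaOH = 4.926 × 10^-3 × 40.00 = 0.1970 g

0.1970 g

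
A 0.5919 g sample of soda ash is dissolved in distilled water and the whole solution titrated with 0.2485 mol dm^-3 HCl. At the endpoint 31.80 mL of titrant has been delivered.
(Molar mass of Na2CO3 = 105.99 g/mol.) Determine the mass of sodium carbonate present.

Na2CO3 + 2 HCl → 2 NaCl + H2O + CO2
n(HCl) = 0.03180 L × 0.2485 mol/L = 7.902 × 10^-3 mol
From the 1:2 ratio, n(Na2CO3) = 1/2 × 7.902 × 10^-3 = 3.951 × 10^-3 mol
mass of Na2CO3 = 3.951 × 10^-3 × 105.99 g/mol = 0.4188 g

0.4188 g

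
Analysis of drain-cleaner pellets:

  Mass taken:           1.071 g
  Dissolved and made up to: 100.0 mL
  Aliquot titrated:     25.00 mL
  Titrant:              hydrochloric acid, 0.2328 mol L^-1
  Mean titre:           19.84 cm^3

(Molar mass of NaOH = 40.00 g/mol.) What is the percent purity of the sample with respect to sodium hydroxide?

69.00 %

NaOH + HCl → NaCl + H2O
n(HCl) per titration = 0.01984 × 0.2328 = 4.619 × 10^-3 mol
n(NaOH) in each aliquot = 4.619 × 10^-3 mol (1:1 ratio)
n(NaOH) in the whole flask = 4.619 × 10^-3 × 100.0/25.00 = 0.01848 mol
mass of NaOH = 0.01848 × 40.00 = 0.7390 g
% NaOH = 0.7390 / 1.071 × 100 = 69.00 %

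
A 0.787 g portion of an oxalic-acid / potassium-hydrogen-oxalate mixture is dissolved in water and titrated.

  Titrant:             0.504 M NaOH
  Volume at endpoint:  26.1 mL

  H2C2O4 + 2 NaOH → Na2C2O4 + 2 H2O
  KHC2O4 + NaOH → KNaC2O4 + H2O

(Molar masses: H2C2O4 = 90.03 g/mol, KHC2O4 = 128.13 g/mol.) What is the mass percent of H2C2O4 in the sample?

61.8 %

n(NaOH) = 0.0261 × 0.504 = 0.0132 mol
Let x = n(H2C2O4), y = n(KHC2O4).
Titrant: 2x + 1y = 0.0132;  mass: 90.03x + 128.13y = 0.787
Solving, x = 5.41 × 10^-3 mol, y = 2.34 × 10^-3 mol
mass of H2C2O4 = 5.41 × 10^-3 × 90.03 = 0.487 g
% H2C2O4 = 0.487 / 0.787 × 100 = 61.8 %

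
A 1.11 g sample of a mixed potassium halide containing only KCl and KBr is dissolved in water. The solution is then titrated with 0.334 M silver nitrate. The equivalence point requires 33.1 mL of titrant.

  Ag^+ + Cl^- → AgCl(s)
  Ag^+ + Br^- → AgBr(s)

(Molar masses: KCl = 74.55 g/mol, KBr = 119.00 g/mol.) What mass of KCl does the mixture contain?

n(AgNO3) = 0.0331 × 0.334 = 0.0111 mol
Let x = n(KCl), y = n(KBr).
Titrant: 1x + 1y = 0.0111;  mass: 74.55x + 119.00y = 1.11
Solving, x = 4.63 × 10^-3 mol, y = 6.43 × 10^-3 mol
mass of KCl = 4.63 × 10^-3 × 74.55 = 0.345 g

0.345 g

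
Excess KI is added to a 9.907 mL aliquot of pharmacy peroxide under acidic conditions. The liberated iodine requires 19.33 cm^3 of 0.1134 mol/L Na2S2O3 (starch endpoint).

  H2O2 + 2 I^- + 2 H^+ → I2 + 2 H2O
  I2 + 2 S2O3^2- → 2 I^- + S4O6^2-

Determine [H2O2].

0.1106 mol/L

n(S2O3^2-) = 0.01933 × 0.1134 = 2.192 × 10^-3 mol
n(I2) = n(S2O3^2-)/2 = 1.096 × 10^-3 mol
n(H2O2) in the aliquot = 1.096 × 10^-3 mol (1:1 ratio)
[H2O2] = 1.096 × 10^-3 / 0.009907 = 0.1106 mol/L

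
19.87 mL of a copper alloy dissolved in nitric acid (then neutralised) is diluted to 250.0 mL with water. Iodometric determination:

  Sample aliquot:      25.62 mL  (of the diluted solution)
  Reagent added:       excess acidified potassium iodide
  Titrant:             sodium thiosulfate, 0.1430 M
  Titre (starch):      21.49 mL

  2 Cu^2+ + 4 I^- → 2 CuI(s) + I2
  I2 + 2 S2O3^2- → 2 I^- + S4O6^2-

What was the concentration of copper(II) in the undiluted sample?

n(S2O3^2-) = 0.02149 × 0.1430 = 3.073 × 10^-3 mol
n(I2) = n(S2O3^2-)/2 = 1.537 × 10^-3 mol
From the 2:1 ratio, n(Cu2+) in the aliquot = 2/1 × 1.537 × 10^-3 = 3.073 × 10^-3 mol
[Cu2+]_dilute = 3.073 × 10^-3 / 0.02562 = 0.1199 mol/L
[Cu2+]_original = 0.1199 × 250.0/19.87 = 1.509 mol/L

1.509 M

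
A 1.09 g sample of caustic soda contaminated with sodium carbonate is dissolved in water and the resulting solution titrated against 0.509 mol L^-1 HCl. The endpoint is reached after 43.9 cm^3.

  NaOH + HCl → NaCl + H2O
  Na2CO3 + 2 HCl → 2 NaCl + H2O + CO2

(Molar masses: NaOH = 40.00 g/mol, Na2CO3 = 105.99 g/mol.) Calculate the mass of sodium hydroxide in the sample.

n(HCl) = 0.0439 × 0.509 = 0.0223 mol
Let x = n(NaOH), y = n(Na2CO3).
Titrant: 1x + 2y = 0.0223;  mass: 40.00x + 105.99y = 1.09
Solving, x = 7.25 × 10^-3 mol, y = 7.55 × 10^-3 mol
mass of NaOH = 7.25 × 10^-3 × 40.00 = 0.290 g

0.290 g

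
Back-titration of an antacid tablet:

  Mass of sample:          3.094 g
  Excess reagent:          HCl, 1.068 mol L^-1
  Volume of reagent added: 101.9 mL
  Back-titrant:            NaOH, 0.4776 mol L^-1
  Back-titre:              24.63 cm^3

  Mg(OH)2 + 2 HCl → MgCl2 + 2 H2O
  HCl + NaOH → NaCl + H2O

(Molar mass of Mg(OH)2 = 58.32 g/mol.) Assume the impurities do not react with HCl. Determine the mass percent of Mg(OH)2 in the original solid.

n(HCl) added = 0.1019 × 1.068 = 0.1088 mol
n(NaOH) used in back-titration = 0.02463 × 0.4776 = 0.01176 mol
n(HCl) left over = 0.01176 mol (1:1 ratio)
n(HCl) consumed by analyte = 0.1088 − 0.01176 = 0.09707 mol
From the 1:2 ratio, n(Mg(OH)2) = 1/2 × 0.09707 = 0.04853 mol
mass of Mg(OH)2 = 0.04853 × 58.32 = 2.830 g
% Mg(OH)2 = 2.830 / 3.094 × 100 = 91.48 %

91.48 %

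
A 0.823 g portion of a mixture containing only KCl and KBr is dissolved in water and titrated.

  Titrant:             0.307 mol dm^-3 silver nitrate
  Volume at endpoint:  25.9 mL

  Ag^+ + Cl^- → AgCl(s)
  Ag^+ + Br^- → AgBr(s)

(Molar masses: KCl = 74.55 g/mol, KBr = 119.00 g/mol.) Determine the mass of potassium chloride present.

0.207 g

n(AgNO3) = 0.0259 × 0.307 = 7.95 × 10^-3 mol
Let x = n(KCl), y = n(KBr).
Titrant: 1x + 1y = 7.95 × 10^-3;  mass: 74.55x + 119.00y = 0.823
Solving, x = 2.77 × 10^-3 mol, y = 5.18 × 10^-3 mol
mass of KCl = 2.77 × 10^-3 × 74.55 = 0.207 g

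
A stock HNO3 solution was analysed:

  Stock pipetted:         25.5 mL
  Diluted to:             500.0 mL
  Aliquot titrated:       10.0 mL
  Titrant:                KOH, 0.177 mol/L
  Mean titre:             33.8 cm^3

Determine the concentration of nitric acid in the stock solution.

HNO3 + KOH → KNO3 + H2O
n(KOH) = 0.0338 × 0.177 = 5.98 × 10^-3 mol
n(HNO3) in the aliquot = 5.98 × 10^-3 mol (1:1 ratio)
[HNO3]_dilute = 5.98 × 10^-3 / 0.0100 = 0.598 mol/L
Dilution factor = 500.0 / 25.5 = 19.61
[HNO3]_stock = 0.598 × 19.61 = 11.7 mol/L

11.7 mol/L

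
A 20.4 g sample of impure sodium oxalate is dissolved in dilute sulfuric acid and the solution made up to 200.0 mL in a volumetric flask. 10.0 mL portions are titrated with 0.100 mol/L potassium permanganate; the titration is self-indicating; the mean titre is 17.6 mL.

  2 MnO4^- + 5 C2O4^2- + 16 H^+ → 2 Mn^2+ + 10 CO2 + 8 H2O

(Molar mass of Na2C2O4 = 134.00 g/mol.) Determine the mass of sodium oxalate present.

11.8 g

n(KMnO4) per titration = 0.0176 × 0.100 = 1.76 × 10^-3 mol
From the 5:2 ratio, n(Na2C2O4) in each aliquot = 5/2 × 1.76 × 10^-3 = 4.40 × 10^-3 mol
n(Na2C2O4) in the whole flask = 4.40 × 10^-3 × 200.0/10.0 = 0.0880 mol
mass of Na2C2O4 = 0.0880 × 134.00 = 11.8 g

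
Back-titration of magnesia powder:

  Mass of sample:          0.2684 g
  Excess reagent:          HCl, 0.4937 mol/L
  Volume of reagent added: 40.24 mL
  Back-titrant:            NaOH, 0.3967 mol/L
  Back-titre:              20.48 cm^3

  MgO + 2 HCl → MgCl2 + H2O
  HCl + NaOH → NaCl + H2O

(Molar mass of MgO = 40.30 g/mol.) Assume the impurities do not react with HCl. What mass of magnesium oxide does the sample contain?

n(HCl) added = 0.04024 × 0.4937 = 0.01987 mol
n(NaOH) used in back-titration = 0.02048 × 0.3967 = 8.124 × 10^-3 mol
n(HCl) left over = 8.124 × 10^-3 mol (1:1 ratio)
n(HCl) consumed by analyte = 0.01987 − 8.124 × 10^-3 = 0.01174 mol
From the 1:2 ratio, n(MgO) = 1/2 × 0.01174 = 5.871 × 10^-3 mol
mass of MgO = 5.871 × 10^-3 × 40.30 = 0.2366 g

0.2366 g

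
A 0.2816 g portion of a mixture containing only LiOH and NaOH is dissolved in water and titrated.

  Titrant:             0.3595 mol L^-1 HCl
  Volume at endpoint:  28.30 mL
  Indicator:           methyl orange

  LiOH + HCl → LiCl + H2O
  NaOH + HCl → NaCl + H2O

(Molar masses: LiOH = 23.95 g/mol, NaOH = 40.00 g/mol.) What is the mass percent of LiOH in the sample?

n(HCl) = 0.02830 × 0.3595 = 0.01017 mol
Let x = n(LiOH), y = n(NaOH).
Titrant: 1x + 1y = 0.01017;  mass: 23.95x + 40.00y = 0.2816
Solving, x = 7.810 × 10^-3 mol, y = 2.364 × 10^-3 mol
mass of LiOH = 7.810 × 10^-3 × 23.95 = 0.1871 g
% LiOH = 0.1871 / 0.2816 × 100 = 66.43 %

66.43 %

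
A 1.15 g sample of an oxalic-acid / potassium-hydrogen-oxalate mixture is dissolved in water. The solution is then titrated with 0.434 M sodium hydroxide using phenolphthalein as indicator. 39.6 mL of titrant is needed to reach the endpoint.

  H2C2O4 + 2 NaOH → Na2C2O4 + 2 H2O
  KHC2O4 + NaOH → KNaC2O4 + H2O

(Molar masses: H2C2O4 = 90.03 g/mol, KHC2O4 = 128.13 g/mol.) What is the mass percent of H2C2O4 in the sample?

n(NaOH) = 0.0396 × 0.434 = 0.0172 mol
Let x = n(H2C2O4), y = n(KHC2O4).
Titrant: 2x + 1y = 0.0172;  mass: 90.03x + 128.13y = 1.15
Solving, x = 6.33 × 10^-3 mol, y = 4.53 × 10^-3 mol
mass of H2C2O4 = 6.33 × 10^-3 × 90.03 = 0.570 g
% H2C2O4 = 0.570 / 1.15 × 100 = 49.5 %

49.5 %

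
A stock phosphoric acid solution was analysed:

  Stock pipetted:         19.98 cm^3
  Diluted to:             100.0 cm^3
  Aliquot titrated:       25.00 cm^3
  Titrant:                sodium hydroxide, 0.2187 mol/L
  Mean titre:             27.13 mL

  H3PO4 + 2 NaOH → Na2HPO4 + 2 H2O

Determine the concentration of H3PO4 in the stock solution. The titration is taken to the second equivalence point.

0.5939 mol/L

n(NaOH) = 0.02713 × 0.2187 = 5.933 × 10^-3 mol
From the 1:2 ratio, n(H3PO4) in the aliquot = 1/2 × 5.933 × 10^-3 = 2.967 × 10^-3 mol
[H3PO4]_dilute = 2.967 × 10^-3 / 0.02500 = 0.1187 mol/L
Dilution factor = 100.0 / 19.98 = 5.005
[H3PO4]_stock = 0.1187 × 5.005 = 0.5939 mol/L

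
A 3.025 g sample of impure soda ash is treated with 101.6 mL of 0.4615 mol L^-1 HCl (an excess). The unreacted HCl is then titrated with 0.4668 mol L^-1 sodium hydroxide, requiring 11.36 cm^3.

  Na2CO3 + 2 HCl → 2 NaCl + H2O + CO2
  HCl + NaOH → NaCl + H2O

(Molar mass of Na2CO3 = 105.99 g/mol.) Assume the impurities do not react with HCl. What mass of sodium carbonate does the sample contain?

n(HCl) added = 0.1016 × 0.4615 = 0.04689 mol
n(NaOH) used in back-titration = 0.01136 × 0.4668 = 5.303 × 10^-3 mol
n(HCl) left over = 5.303 × 10^-3 mol (1:1 ratio)
n(HCl) consumed by analyte = 0.04689 − 5.303 × 10^-3 = 0.04159 mol
From the 1:2 ratio, n(Na2CO3) = 1/2 × 0.04159 = 0.02079 mol
mass of Na2CO3 = 0.02079 × 105.99 = 2.204 g

2.204 g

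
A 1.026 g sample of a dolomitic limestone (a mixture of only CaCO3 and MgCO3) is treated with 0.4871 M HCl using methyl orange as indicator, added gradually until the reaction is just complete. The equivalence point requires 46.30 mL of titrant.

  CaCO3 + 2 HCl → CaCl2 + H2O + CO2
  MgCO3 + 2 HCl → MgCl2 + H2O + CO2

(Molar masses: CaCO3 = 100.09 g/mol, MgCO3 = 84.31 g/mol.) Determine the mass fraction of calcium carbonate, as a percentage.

46.54 %

n(HCl) = 0.04630 × 0.4871 = 0.02255 mol
Let x = n(CaCO3), y = n(MgCO3).
Titrant: 2x + 2y = 0.02255;  mass: 100.09x + 84.31y = 1.026
Solving, x = 4.771 × 10^-3 mol, y = 6.505 × 10^-3 mol
mass of CaCO3 = 4.771 × 10^-3 × 100.09 = 0.4776 g
% CaCO3 = 0.4776 / 1.026 × 100 = 46.54 %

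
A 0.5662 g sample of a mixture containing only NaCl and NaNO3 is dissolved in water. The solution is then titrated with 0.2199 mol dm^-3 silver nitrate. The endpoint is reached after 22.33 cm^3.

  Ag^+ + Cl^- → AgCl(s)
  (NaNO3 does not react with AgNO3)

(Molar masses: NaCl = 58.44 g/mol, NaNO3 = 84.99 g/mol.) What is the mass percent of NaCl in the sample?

n(AgNO3) = 0.02233 × 0.2199 = 4.910 × 10^-3 mol
Let x = n(NaCl), y = n(NaNO3).
Titrant: 1x = 4.910 × 10^-3;  mass: 58.44x + 84.99y = 0.5662
Solving, x = 4.910 × 10^-3 mol, y = 3.286 × 10^-3 mol
mass of NaCl = 4.910 × 10^-3 × 58.44 = 0.2870 g
% NaCl = 0.2870 / 0.5662 × 100 = 50.68 %

50.68 %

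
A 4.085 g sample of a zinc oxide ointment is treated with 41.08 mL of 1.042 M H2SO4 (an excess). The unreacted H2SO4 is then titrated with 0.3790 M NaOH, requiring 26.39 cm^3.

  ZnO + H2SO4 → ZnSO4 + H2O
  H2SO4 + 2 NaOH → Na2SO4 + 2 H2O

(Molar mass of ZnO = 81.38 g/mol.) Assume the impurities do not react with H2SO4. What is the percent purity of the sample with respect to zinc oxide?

75.31 %

n(H2SO4) added = 0.04108 × 1.042 = 0.04281 mol
n(NaOH) used in back-titration = 0.02639 × 0.3790 = 0.01000 mol
From the 1:2 ratio, n(H2SO4) left over = 1/2 × 0.01000 = 5.001 × 10^-3 mol
n(H2SO4) consumed by analyte = 0.04281 − 5.001 × 10^-3 = 0.03780 mol
n(ZnO) = 0.03780 mol (1:1 ratio)
mass of ZnO = 0.03780 × 81.38 = 3.077 g
% ZnO = 3.077 / 4.085 × 100 = 75.31 %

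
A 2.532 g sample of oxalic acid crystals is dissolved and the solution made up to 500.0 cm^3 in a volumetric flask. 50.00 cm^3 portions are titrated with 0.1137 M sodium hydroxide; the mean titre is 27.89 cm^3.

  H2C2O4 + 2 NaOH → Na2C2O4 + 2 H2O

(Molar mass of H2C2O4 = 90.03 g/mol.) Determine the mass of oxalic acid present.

n(NaOH) per titration = 0.02789 × 0.1137 = 3.171 × 10^-3 mol
From the 1:2 ratio, n(H2C2O4) in each aliquot = 1/2 × 3.171 × 10^-3 = 1.586 × 10^-3 mol
n(H2C2O4) in the whole flask = 1.586 × 10^-3 × 500.0/50.00 = 0.01586 mol
mass of H2C2O4 = 0.01586 × 90.03 = 1.427 g

1.427 g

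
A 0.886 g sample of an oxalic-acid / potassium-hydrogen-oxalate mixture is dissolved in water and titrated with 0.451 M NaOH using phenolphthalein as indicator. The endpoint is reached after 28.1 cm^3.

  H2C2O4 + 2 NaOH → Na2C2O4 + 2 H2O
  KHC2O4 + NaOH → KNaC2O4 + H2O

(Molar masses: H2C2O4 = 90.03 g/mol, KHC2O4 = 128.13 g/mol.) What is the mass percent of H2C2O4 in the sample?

n(NaOH) = 0.0281 × 0.451 = 0.0127 mol
Let x = n(H2C2O4), y = n(KHC2O4).
Titrant: 2x + 1y = 0.0127;  mass: 90.03x + 128.13y = 0.886
Solving, x = 4.44 × 10^-3 mol, y = 3.80 × 10^-3 mol
mass of H2C2O4 = 4.44 × 10^-3 × 90.03 = 0.400 g
% H2C2O4 = 0.400 / 0.886 × 100 = 45.1 %

45.1 %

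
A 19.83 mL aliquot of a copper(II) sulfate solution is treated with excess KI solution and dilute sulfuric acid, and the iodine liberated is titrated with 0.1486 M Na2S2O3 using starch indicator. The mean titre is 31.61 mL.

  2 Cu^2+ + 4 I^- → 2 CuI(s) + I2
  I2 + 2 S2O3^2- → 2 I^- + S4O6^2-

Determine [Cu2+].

n(S2O3^2-) = 0.03161 × 0.1486 = 4.697 × 10^-3 mol
n(I2) = n(S2O3^2-)/2 = 2.349 × 10^-3 mol
From the 2:1 ratio, n(Cu2+) in the aliquot = 2/1 × 2.349 × 10^-3 = 4.697 × 10^-3 mol
[Cu2+] = 4.697 × 10^-3 / 0.01983 = 0.2369 mol/L

0.2369 M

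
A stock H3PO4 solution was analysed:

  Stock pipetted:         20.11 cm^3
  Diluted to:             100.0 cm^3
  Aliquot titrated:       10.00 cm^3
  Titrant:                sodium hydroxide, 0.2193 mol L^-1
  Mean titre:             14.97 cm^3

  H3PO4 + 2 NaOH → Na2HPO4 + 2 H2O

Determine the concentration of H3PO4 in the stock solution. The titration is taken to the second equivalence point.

n(NaOH) = 0.01497 × 0.2193 = 3.283 × 10^-3 mol
From the 1:2 ratio, n(H3PO4) in the aliquot = 1/2 × 3.283 × 10^-3 = 1.641 × 10^-3 mol
[H3PO4]_dilute = 1.641 × 10^-3 / 0.01000 = 0.1641 mol/L
Dilution factor = 100.0 / 20.11 = 4.973
[H3PO4]_stock = 0.1641 × 4.973 = 0.8162 mol/L

0.8162 mol/L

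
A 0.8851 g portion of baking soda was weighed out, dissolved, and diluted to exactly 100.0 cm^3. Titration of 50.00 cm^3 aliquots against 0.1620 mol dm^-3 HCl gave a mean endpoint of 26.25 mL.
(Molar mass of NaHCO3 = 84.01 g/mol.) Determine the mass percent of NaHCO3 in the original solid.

NaHCO3 + HCl → NaCl + H2O + CO2
n(HCl) per titration = 0.02625 × 0.1620 = 4.253 × 10^-3 mol
n(NaHCO3) in each aliquot = 4.253 × 10^-3 mol (1:1 ratio)
n(NaHCO3) in the whole flask = 4.253 × 10^-3 × 100.0/50.00 = 8.505 × 10^-3 mol
mass of NaHCO3 = 8.505 × 10^-3 × 84.01 = 0.7145 g
% NaHCO3 = 0.7145 / 0.8851 × 100 = 80.73 %

80.73 %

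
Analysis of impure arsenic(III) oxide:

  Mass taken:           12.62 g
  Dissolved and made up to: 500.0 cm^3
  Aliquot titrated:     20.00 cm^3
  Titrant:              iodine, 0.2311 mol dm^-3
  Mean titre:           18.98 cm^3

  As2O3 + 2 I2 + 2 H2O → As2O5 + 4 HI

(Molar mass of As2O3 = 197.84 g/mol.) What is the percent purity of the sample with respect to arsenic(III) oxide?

n(I2) per titration = 0.01898 × 0.2311 = 4.386 × 10^-3 mol
From the 1:2 ratio, n(As2O3) in each aliquot = 1/2 × 4.386 × 10^-3 = 2.193 × 10^-3 mol
n(As2O3) in the whole flask = 2.193 × 10^-3 × 500.0/20.00 = 0.05483 mol
mass of As2O3 = 0.05483 × 197.84 = 10.85 g
% As2O3 = 10.85 / 12.62 × 100 = 85.95 %

85.95 %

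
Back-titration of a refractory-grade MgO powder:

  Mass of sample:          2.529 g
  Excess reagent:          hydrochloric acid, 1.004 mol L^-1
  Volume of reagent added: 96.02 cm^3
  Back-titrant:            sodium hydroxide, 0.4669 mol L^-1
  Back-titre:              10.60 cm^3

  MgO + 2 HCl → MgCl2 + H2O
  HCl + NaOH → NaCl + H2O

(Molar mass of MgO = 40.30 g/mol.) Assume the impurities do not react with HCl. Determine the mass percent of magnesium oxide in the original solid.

n(HCl) added = 0.09602 × 1.004 = 0.09640 mol
n(NaOH) used in back-titration = 0.01060 × 0.4669 = 4.949 × 10^-3 mol
n(HCl) left over = 4.949 × 10^-3 mol (1:1 ratio)
n(HCl) consumed by analyte = 0.09640 − 4.949 × 10^-3 = 0.09145 mol
From the 1:2 ratio, n(MgO) = 1/2 × 0.09145 = 0.04573 mol
mass of MgO = 0.04573 × 40.30 = 1.843 g
% MgO = 1.843 / 2.529 × 100 = 72.87 %

72.87 %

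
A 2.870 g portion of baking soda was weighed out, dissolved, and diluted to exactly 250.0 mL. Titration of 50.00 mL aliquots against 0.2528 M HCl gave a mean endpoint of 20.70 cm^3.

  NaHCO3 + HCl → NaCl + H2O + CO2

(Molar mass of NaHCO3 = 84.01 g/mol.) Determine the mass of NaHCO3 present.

n(HCl) per titration = 0.02070 × 0.2528 = 5.233 × 10^-3 mol
n(NaHCO3) in each aliquot = 5.233 × 10^-3 mol (1:1 ratio)
n(NaHCO3) in the whole flask = 5.233 × 10^-3 × 250.0/50.00 = 0.02616 mol
mass of NaHCO3 = 0.02616 × 84.01 = 2.198 g

2.198 g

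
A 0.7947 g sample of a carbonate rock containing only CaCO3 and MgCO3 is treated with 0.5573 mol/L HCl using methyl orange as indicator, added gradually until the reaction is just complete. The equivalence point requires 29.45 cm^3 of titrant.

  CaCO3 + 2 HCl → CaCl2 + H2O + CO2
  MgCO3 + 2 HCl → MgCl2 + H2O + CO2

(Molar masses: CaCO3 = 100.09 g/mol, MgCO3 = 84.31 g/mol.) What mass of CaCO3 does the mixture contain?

n(HCl) = 0.02945 × 0.5573 = 0.01641 mol
Let x = n(CaCO3), y = n(MgCO3).
Titrant: 2x + 2y = 0.01641;  mass: 100.09x + 84.31y = 0.7947
Solving, x = 6.517 × 10^-3 mol, y = 1.690 × 10^-3 mol
mass of CaCO3 = 6.517 × 10^-3 × 100.09 = 0.6522 g

0.6522 g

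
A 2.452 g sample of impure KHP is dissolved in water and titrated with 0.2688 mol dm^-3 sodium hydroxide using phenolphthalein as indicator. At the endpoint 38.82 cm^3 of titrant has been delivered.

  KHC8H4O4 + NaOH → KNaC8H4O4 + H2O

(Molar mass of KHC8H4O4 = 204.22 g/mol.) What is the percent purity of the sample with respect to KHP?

n(NaOH) = 0.03882 L × 0.2688 mol/L = 0.01043 mol
n(KHC8H4O4) = 0.01043 mol (1:1 ratio)
mass of KHC8H4O4 = 0.01043 × 204.22 g/mol = 2.131 g
% KHC8H4O4 = 2.131 / 2.452 × 100 = 86.91 %

86.91 %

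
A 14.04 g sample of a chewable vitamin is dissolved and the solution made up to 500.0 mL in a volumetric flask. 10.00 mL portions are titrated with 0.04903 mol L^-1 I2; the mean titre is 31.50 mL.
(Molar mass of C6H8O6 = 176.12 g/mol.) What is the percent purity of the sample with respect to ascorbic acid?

C6H8O6 + I2 → C6H6O6 + 2 HI
n(I2) per titration = 0.03150 × 0.04903 = 1.544 × 10^-3 mol
n(C6H8O6) in each aliquot = 1.544 × 10^-3 mol (1:1 ratio)
n(C6H8O6) in the whole flask = 1.544 × 10^-3 × 500.0/10.00 = 0.07722 mol
mass of C6H8O6 = 0.07722 × 176.12 = 13.60 g
% C6H8O6 = 13.60 / 14.04 × 100 = 96.87 %

96.87 %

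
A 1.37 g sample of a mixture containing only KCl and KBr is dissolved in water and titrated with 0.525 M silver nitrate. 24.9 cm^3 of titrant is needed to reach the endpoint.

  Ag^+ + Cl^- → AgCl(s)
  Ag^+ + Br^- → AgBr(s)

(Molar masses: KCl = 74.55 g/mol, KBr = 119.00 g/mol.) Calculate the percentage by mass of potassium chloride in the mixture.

22.7 %

n(AgNO3) = 0.0249 × 0.525 = 0.0131 mol
Let x = n(KCl), y = n(KBr).
Titrant: 1x + 1y = 0.0131;  mass: 74.55x + 119.00y = 1.37
Solving, x = 4.18 × 10^-3 mol, y = 8.90 × 10^-3 mol
mass of KCl = 4.18 × 10^-3 × 74.55 = 0.311 g
% KCl = 0.311 / 1.37 × 100 = 22.7 %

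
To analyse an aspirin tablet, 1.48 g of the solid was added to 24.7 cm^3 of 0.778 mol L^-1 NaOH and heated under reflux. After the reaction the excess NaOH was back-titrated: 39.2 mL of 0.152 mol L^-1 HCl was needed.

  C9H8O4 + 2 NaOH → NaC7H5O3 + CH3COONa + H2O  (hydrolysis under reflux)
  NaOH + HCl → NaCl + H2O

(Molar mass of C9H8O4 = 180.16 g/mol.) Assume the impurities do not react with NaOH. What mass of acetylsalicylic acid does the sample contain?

n(NaOH) added = 0.0247 × 0.778 = 0.0192 mol
n(HCl) used in back-titration = 0.0392 × 0.152 = 5.96 × 10^-3 mol
n(NaOH) left over = 5.96 × 10^-3 mol (1:1 ratio)
n(NaOH) consumed by analyte = 0.0192 − 5.96 × 10^-3 = 0.0133 mol
From the 1:2 ratio, n(C9H8O4) = 1/2 × 0.0133 = 6.63 × 10^-3 mol
mass of C9H8O4 = 6.63 × 10^-3 × 180.16 = 1.19 g

1.19 g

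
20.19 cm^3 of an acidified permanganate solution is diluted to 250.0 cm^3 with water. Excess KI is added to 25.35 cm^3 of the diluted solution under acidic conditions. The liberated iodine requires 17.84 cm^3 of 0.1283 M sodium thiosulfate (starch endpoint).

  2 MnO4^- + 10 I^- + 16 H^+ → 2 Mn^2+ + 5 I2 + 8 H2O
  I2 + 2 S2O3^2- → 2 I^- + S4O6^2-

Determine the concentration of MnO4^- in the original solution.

n(S2O3^2-) = 0.01784 × 0.1283 = 2.289 × 10^-3 mol
n(I2) = n(S2O3^2-)/2 = 1.144 × 10^-3 mol
From the 2:5 ratio, n(MnO4^-) in the aliquot = 2/5 × 1.144 × 10^-3 = 4.578 × 10^-4 mol
[MnO4^-]_dilute = 4.578 × 10^-4 / 0.02535 = 0.01806 mol/L
[MnO4^-]_original = 0.01806 × 250.0/20.19 = 0.2236 mol/L

0.2236 M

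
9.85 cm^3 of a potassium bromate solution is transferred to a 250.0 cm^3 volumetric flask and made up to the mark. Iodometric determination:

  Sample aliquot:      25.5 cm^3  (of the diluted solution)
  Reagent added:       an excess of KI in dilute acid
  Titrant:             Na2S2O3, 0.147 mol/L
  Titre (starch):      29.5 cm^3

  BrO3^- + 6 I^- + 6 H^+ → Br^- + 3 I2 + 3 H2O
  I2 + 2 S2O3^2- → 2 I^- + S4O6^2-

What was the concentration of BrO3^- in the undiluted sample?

n(S2O3^2-) = 0.0295 × 0.147 = 4.34 × 10^-3 mol
n(I2) = n(S2O3^2-)/2 = 2.17 × 10^-3 mol
From the 1:3 ratio, n(BrO3^-) in the aliquot = 1/3 × 2.17 × 10^-3 = 7.23 × 10^-4 mol
[BrO3^-]_dilute = 7.23 × 10^-4 / 0.0255 = 0.0283 mol/L
[BrO3^-]_original = 0.0283 × 250.0/9.85 = 0.719 mol/L

0.719 mol/L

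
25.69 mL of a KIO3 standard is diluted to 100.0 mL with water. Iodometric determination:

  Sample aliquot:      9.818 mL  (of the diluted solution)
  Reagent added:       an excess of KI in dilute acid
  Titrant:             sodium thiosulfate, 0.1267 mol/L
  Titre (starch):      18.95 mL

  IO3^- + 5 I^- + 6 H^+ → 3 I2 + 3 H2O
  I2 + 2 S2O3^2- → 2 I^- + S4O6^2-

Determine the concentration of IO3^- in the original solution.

0.1587 mol/L

n(S2O3^2-) = 0.01895 × 0.1267 = 2.401 × 10^-3 mol
n(I2) = n(S2O3^2-)/2 = 1.200 × 10^-3 mol
From the 1:3 ratio, n(IO3^-) in the aliquot = 1/3 × 1.200 × 10^-3 = 4.002 × 10^-4 mol
[IO3^-]_dilute = 4.002 × 10^-4 / 0.009818 = 0.04076 mol/L
[IO3^-]_original = 0.04076 × 100.0/25.69 = 0.1587 mol/L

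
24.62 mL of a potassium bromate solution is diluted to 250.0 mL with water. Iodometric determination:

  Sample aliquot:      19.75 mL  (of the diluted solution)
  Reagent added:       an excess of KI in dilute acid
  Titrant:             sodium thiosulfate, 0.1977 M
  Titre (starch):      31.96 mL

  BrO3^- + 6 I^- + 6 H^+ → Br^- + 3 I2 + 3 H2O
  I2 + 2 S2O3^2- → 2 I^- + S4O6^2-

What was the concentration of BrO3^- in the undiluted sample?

n(S2O3^2-) = 0.03196 × 0.1977 = 6.318 × 10^-3 mol
n(I2) = n(S2O3^2-)/2 = 3.159 × 10^-3 mol
From the 1:3 ratio, n(BrO3^-) in the aliquot = 1/3 × 3.159 × 10^-3 = 1.053 × 10^-3 mol
[BrO3^-]_dilute = 1.053 × 10^-3 / 0.01975 = 0.05332 mol/L
[BrO3^-]_original = 0.05332 × 250.0/24.62 = 0.5414 mol/L

0.5414 M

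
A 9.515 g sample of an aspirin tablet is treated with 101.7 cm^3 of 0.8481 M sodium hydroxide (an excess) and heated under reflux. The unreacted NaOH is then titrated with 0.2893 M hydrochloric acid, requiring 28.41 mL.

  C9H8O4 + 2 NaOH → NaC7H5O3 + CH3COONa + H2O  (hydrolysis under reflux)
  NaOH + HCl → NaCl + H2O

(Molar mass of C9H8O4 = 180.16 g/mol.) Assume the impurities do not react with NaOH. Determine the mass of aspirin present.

n(NaOH) added = 0.1017 × 0.8481 = 0.08625 mol
n(HCl) used in back-titration = 0.02841 × 0.2893 = 8.219 × 10^-3 mol
n(NaOH) left over = 8.219 × 10^-3 mol (1:1 ratio)
n(NaOH) consumed by analyte = 0.08625 − 8.219 × 10^-3 = 0.07803 mol
From the 1:2 ratio, n(C9H8O4) = 1/2 × 0.07803 = 0.03902 mol
mass of C9H8O4 = 0.03902 × 180.16 = 7.029 g

7.029 g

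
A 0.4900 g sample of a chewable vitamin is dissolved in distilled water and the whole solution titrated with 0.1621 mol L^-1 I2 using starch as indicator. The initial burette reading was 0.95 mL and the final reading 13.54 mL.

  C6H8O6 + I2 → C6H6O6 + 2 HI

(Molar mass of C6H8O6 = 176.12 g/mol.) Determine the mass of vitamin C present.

0.3594 g

n(I2) = 0.01259 L × 0.1621 mol/L = 2.041 × 10^-3 mol
n(C6H8O6) = 2.041 × 10^-3 mol (1:1 ratio)
mass of C6H8O6 = 2.041 × 10^-3 × 176.12 g/mol = 0.3594 g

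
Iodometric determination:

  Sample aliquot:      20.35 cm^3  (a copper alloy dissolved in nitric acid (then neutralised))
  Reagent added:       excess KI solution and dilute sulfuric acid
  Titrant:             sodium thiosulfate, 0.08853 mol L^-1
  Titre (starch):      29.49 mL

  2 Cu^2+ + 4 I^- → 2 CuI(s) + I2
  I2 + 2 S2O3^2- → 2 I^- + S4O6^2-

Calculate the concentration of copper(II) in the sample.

0.1283 mol/L

n(S2O3^2-) = 0.02949 × 0.08853 = 2.611 × 10^-3 mol
n(I2) = n(S2O3^2-)/2 = 1.305 × 10^-3 mol
From the 2:1 ratio, n(Cu2+) in the aliquot = 2/1 × 1.305 × 10^-3 = 2.611 × 10^-3 mol
[Cu2+] = 2.611 × 10^-3 / 0.02035 = 0.1283 mol/L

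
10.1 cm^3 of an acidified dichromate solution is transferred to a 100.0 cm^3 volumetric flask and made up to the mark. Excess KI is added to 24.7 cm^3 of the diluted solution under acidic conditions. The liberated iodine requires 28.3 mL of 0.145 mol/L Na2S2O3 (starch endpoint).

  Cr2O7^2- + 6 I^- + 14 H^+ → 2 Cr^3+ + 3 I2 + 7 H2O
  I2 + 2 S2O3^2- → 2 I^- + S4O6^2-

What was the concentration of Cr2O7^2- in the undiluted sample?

0.274 mol/L

n(S2O3^2-) = 0.0283 × 0.145 = 4.10 × 10^-3 mol
n(I2) = n(S2O3^2-)/2 = 2.05 × 10^-3 mol
From the 1:3 ratio, n(Cr2O7^2-) in the aliquot = 1/3 × 2.05 × 10^-3 = 6.84 × 10^-4 mol
[Cr2O7^2-]_dilute = 6.84 × 10^-4 / 0.0247 = 0.0277 mol/L
[Cr2O7^2-]_original = 0.0277 × 100.0/10.1 = 0.274 mol/L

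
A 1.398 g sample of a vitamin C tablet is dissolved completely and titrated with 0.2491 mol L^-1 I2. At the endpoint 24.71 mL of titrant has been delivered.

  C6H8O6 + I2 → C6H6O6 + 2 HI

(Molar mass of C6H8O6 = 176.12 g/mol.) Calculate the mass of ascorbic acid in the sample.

1.084 g

n(I2) = 0.02471 L × 0.2491 mol/L = 6.155 × 10^-3 mol
n(C6H8O6) = 6.155 × 10^-3 mol (1:1 ratio)
mass of C6H8O6 = 6.155 × 10^-3 × 176.12 g/mol = 1.084 g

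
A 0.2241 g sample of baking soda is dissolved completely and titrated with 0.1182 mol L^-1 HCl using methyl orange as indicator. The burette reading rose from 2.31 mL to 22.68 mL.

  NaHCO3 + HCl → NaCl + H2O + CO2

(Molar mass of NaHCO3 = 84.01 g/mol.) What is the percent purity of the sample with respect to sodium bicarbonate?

90.26 %

n(HCl) = 0.02037 L × 0.1182 mol/L = 2.408 × 10^-3 mol
n(NaHCO3) = 2.408 × 10^-3 mol (1:1 ratio)
mass of NaHCO3 = 2.408 × 10^-3 × 84.01 g/mol = 0.2023 g
% NaHCO3 = 0.2023 / 0.2241 × 100 = 90.26 %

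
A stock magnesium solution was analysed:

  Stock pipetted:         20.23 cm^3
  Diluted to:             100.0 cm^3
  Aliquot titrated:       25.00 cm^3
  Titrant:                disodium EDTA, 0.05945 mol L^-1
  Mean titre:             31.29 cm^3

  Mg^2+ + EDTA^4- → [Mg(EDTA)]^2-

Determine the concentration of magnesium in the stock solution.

0.3678 mol/L

n(EDTA) = 0.03129 × 0.05945 = 1.860 × 10^-3 mol
n(Mg2+) in the aliquot = 1.860 × 10^-3 mol (1:1 ratio)
[Mg2+]_dilute = 1.860 × 10^-3 / 0.02500 = 0.07441 mol/L
Dilution factor = 100.0 / 20.23 = 4.943
[Mg2+]_stock = 0.07441 × 4.943 = 0.3678 mol/L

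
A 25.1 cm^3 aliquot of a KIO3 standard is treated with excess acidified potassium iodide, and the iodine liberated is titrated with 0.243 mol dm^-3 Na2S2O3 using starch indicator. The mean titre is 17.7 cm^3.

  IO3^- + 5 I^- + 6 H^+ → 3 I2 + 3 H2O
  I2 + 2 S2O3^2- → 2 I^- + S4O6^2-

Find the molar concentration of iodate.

0.0286 mol/L

n(S2O3^2-) = 0.0177 × 0.243 = 4.30 × 10^-3 mol
n(I2) = n(S2O3^2-)/2 = 2.15 × 10^-3 mol
From the 1:3 ratio, n(IO3^-) in the aliquot = 1/3 × 2.15 × 10^-3 = 7.17 × 10^-4 mol
[IO3^-] = 7.17 × 10^-4 / 0.0251 = 0.0286 mol/L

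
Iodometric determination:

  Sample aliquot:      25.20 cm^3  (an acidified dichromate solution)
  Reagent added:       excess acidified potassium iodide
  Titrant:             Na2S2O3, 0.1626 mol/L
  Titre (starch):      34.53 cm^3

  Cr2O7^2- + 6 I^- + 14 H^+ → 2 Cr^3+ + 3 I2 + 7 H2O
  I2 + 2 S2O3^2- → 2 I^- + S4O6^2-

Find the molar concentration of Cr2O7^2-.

n(S2O3^2-) = 0.03453 × 0.1626 = 5.615 × 10^-3 mol
n(I2) = n(S2O3^2-)/2 = 2.807 × 10^-3 mol
From the 1:3 ratio, n(Cr2O7^2-) in the aliquot = 1/3 × 2.807 × 10^-3 = 9.358 × 10^-4 mol
[Cr2O7^2-] = 9.358 × 10^-4 / 0.02520 = 0.03713 mol/L

0.03713 mol/L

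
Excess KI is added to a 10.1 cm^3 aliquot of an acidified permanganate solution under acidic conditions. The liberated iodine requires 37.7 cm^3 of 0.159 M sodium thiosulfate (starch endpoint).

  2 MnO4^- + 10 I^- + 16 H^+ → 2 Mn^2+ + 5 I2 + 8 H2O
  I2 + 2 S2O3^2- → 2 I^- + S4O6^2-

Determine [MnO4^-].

n(S2O3^2-) = 0.0377 × 0.159 = 5.99 × 10^-3 mol
n(I2) = n(S2O3^2-)/2 = 3.00 × 10^-3 mol
From the 2:5 ratio, n(MnO4^-) in the aliquot = 2/5 × 3.00 × 10^-3 = 1.20 × 10^-3 mol
[MnO4^-] = 1.20 × 10^-3 / 0.0101 = 0.119 mol/L

0.119 M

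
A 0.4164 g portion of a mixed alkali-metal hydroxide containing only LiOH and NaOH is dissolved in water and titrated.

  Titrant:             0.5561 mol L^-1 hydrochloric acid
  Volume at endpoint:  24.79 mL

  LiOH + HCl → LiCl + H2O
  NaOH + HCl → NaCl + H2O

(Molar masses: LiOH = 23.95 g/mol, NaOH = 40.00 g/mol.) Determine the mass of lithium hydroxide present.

n(HCl) = 0.02479 × 0.5561 = 0.01379 mol
Let x = n(LiOH), y = n(NaOH).
Titrant: 1x + 1y = 0.01379;  mass: 23.95x + 40.00y = 0.4164
Solving, x = 8.413 × 10^-3 mol, y = 5.373 × 10^-3 mol
mass of LiOH = 8.413 × 10^-3 × 23.95 = 0.2015 g

0.2015 g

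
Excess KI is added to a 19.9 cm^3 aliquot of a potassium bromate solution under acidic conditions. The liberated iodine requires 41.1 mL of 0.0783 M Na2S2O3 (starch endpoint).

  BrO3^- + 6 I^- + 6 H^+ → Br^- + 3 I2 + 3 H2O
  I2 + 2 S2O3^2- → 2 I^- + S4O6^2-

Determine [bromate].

n(S2O3^2-) = 0.0411 × 0.0783 = 3.22 × 10^-3 mol
n(I2) = n(S2O3^2-)/2 = 1.61 × 10^-3 mol
From the 1:3 ratio, n(BrO3^-) in the aliquot = 1/3 × 1.61 × 10^-3 = 5.36 × 10^-4 mol
[BrO3^-] = 5.36 × 10^-4 / 0.0199 = 0.0270 mol/L

0.0270 M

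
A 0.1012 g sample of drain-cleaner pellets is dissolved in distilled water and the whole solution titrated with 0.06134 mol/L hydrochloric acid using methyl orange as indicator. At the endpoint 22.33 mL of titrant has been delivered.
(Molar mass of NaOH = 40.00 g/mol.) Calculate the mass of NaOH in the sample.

0.05479 g

NaOH + HCl → NaCl + H2O
n(HCl) = 0.02233 L × 0.06134 mol/L = 1.370 × 10^-3 mol
n(NaOH) = 1.370 × 10^-3 mol (1:1 ratio)
mass of NaOH = 1.370 × 10^-3 × 40.00 g/mol = 0.05479 g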